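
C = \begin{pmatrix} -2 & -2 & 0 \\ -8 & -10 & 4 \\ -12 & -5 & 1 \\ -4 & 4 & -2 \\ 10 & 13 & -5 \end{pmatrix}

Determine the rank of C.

Row reduce to echelon form.
R2 ← R2 − (4)·R1: [0, -2, 4]
R3 ← R3 − (6)·R1: [0, 7, 1]
R4 ← R4 − (2)·R1: [0, 8, -2]
R5 ← R5 + (5)·R1: [0, 3, -5]
R3 ← R3 + (7/2)·R2: [0, 0, 15]
R4 ← R4 + (4)·R2: [0, 0, 14]
R5 ← R5 + (3/2)·R2: [0, 0, 1]
R4 ← R4 − (14/15)·R3: [0, 0, 0]
R5 ← R5 − (1/15)·R3: [0, 0, 0]
Echelon form has 3 nonzero rows, so rank(C) = 3.

3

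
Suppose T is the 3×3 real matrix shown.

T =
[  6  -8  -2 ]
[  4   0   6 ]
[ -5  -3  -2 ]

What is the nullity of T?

0

Row reduce to echelon form.
R2 ← R2 − (2/3)·R1: [0, 16/3, 22/3]
R3 ← R3 + (5/6)·R1: [0, -29/3, -11/3]
R3 ← R3 + (29/16)·R2: [0, 0, 77/8]
3 nonzero rows, so rank(T) = 3.
T has 3 columns; by rank–nullity, nullity = 3 − 3 = 0.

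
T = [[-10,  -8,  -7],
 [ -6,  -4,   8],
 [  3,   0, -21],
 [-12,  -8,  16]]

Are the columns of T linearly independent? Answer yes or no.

yes

Row reduce T to echelon form.
R2 ← R2 − (3/5)·R1: [0, 4/5, 61/5]
R3 ← R3 + (3/10)·R1: [0, -12/5, -231/10]
R4 ← R4 − (6/5)·R1: [0, 8/5, 122/5]
R3 ← R3 + (3)·R2: [0, 0, 27/2]
R4 ← R4 − (2)·R2: [0, 0, 0]
3 pivots among 3 columns.
Every column is a pivot column, so the columns are linearly independent.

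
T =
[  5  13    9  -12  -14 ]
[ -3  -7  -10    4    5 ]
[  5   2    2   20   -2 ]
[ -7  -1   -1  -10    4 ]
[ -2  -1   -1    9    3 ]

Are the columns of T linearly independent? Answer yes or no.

Row reduce T to echelon form.
R2 ← R2 + (3/5)·R1: [0, 4/5, -23/5, -16/5, -17/5]
R3 ← R3 − R1: [0, -11, -7, 32, 12]
R4 ← R4 + (7/5)·R1: [0, 86/5, 58/5, -134/5, -78/5]
R5 ← R5 + (2/5)·R1: [0, 21/5, 13/5, 21/5, -13/5]
R3 ← R3 + (55/4)·R2: [0, 0, -281/4, -12, -139/4]
R4 ← R4 − (43/2)·R2: [0, 0, 221/2, 42, 115/2]
R5 ← R5 − (21/4)·R2: [0, 0, 107/4, 21, 61/4]
R4 ← R4 + (442/281)·R3: [0, 0, 0, 6498/281, 798/281]
R5 ← R5 + (107/281)·R3: [0, 0, 0, 4617/281, 567/281]
R5 ← R5 − (27/38)·R4: [0, 0, 0, 0, 0]
4 pivots among 5 columns.
Only 4 < 5 pivot columns, so the columns are linearly dependent.

no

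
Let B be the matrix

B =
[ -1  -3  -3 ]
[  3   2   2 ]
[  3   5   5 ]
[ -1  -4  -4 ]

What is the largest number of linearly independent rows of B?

2

Row reduce to echelon form.
R2 ← R2 + (3)·R1: [0, -7, -7]
R3 ← R3 + (3)·R1: [0, -4, -4]
R4 ← R4 − R1: [0, -1, -1]
R3 ← R3 − (4/7)·R2: [0, 0, 0]
R4 ← R4 − (1/7)·R2: [0, 0, 0]
Echelon form has 2 nonzero rows, so rank(B) = 2.
The rank gives the maximum number of linearly independent rows: 2.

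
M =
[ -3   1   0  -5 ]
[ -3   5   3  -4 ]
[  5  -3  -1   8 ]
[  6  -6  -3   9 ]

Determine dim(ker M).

Row reduce to echelon form.
R2 ← R2 − R1: [0, 4, 3, 1]
R3 ← R3 + (5/3)·R1: [0, -4/3, -1, -1/3]
R4 ← R4 + (2)·R1: [0, -4, -3, -1]
R3 ← R3 + (1/3)·R2: [0, 0, 0, 0]
R4 ← R4 + R2: [0, 0, 0, 0]
2 nonzero rows, so rank(M) = 2.
M has 4 columns; by rank–nullity, nullity = 4 − 2 = 2.

2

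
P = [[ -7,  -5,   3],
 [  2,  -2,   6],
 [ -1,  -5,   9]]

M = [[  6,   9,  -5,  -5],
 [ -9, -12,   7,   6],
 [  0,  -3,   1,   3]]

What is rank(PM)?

2

First compute PM:
[[  3, -12,   3,  14],
 [ 30,  24, -18,  -4],
 [ 39,  24, -21,   2]]
Now row reduce the product.
R2 ← R2 − (10)·R1: [0, 144, -48, -144]
R3 ← R3 − (13)·R1: [0, 180, -60, -180]
R3 ← R3 − (5/4)·R2: [0, 0, 0, 0]
2 nonzero rows, so rank(PM) = 2.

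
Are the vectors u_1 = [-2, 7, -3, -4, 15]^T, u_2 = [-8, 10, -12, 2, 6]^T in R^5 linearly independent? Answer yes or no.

Form the matrix with these vectors as rows and row reduce.
R2 ← R2 − (4)·R1: [0, -18, 0, 18, -54]
2 nonzero rows, so the 2 vectors span a space of dimension 2.
Since 2 = 2, the vectors are linearly independent.

yes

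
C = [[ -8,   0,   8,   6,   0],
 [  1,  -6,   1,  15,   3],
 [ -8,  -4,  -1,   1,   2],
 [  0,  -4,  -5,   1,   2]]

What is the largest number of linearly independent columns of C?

3

Row reduce to echelon form.
R2 ← R2 + (1/8)·R1: [0, -6, 2, 63/4, 3]
R3 ← R3 − R1: [0, -4, -9, -5, 2]
R3 ← R3 − (2/3)·R2: [0, 0, -31/3, -31/2, 0]
R4 ← R4 − (2/3)·R2: [0, 0, -19/3, -19/2, 0]
R4 ← R4 − (19/31)·R3: [0, 0, 0, 0, 0]
Echelon form has 3 nonzero rows, so rank(C) = 3.
The rank gives the maximum number of linearly independent columns: 3.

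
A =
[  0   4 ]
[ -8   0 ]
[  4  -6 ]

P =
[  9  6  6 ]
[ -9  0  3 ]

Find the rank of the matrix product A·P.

First compute AP:
[[-36,   0,  12],
 [-72, -48, -48],
 [ 90,  24,   6]]
Now row reduce the product.
R2 ← R2 − (2)·R1: [0, -48, -72]
R3 ← R3 + (5/2)·R1: [0, 24, 36]
R3 ← R3 + (1/2)·R2: [0, 0, 0]
2 nonzero rows, so rank(AP) = 2.

2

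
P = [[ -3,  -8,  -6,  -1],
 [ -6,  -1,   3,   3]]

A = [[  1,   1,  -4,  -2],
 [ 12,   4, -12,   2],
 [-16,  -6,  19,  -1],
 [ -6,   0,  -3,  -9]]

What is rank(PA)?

First compute PA:
[[  3,   1,  -3,   5],
 [-84, -28,  84, -20]]
Now row reduce the product.
R2 ← R2 + (28)·R1: [0, 0, 0, 120]
2 nonzero rows, so rank(PA) = 2.

2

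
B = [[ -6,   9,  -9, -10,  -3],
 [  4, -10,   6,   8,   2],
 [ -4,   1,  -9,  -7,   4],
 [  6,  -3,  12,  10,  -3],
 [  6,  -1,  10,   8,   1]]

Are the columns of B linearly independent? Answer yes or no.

no

Row reduce B to echelon form.
R2 ← R2 + (2/3)·R1: [0, -4, 0, 4/3, 0]
R3 ← R3 − (2/3)·R1: [0, -5, -3, -1/3, 6]
R4 ← R4 + R1: [0, 6, 3, 0, -6]
R5 ← R5 + R1: [0, 8, 1, -2, -2]
R3 ← R3 − (5/4)·R2: [0, 0, -3, -2, 6]
R4 ← R4 + (3/2)·R2: [0, 0, 3, 2, -6]
R5 ← R5 + (2)·R2: [0, 0, 1, 2/3, -2]
R4 ← R4 + R3: [0, 0, 0, 0, 0]
R5 ← R5 + (1/3)·R3: [0, 0, 0, 0, 0]
3 pivots among 5 columns.
Only 3 < 5 pivot columns, so the columns are linearly dependent.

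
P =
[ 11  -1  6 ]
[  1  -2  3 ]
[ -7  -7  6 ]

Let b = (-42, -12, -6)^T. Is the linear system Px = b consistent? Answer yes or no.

Row reduce the augmented matrix [P | b].
R2 ← R2 − (1/11)·R1: [0, -21/11, 27/11, -90/11]
R3 ← R3 + (7/11)·R1: [0, -84/11, 108/11, -360/11]
R3 ← R3 − (4)·R2: [0, 0, 0, 0]
The echelon form has 2 nonzero rows, and every pivot lies in the first 3 columns, so rank(P) = rank([P|b]) = 2.
The system is consistent.

yes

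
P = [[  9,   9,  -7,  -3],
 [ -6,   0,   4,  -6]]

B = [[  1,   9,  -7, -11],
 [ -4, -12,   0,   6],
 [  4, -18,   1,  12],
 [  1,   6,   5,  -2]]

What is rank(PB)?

2

First compute PB:
[[-58,  81, -85, -123],
 [  4, -162,  16, 126]]
Now row reduce the product.
R2 ← R2 + (2/29)·R1: [0, -4536/29, 294/29, 3408/29]
2 nonzero rows, so rank(PB) = 2.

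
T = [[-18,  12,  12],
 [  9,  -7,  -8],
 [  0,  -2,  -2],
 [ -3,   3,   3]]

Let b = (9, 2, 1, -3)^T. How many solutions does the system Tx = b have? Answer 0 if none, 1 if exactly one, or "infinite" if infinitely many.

0

Row reduce the augmented matrix [T | b].
R2 ← R2 + (1/2)·R1: [0, -1, -2, 13/2]
R4 ← R4 − (1/6)·R1: [0, 1, 1, -9/2]
R3 ← R3 − (2)·R2: [0, 0, 2, -12]
R4 ← R4 + R2: [0, 0, -1, 2]
R4 ← R4 + (1/2)·R3: [0, 0, 0, -4]
The echelon form has 4 nonzero rows; the last pivot sits in the augmented column, so rank(T) = 3 but rank([T|b]) = 4.
Since the ranks differ, the system is inconsistent.
It has no solutions.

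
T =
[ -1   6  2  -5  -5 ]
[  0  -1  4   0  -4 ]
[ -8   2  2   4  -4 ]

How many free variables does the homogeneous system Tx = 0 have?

Row reduce to echelon form.
R3 ← R3 − (8)·R1: [0, -46, -14, 44, 36]
R3 ← R3 − (46)·R2: [0, 0, -198, 44, 220]
3 nonzero rows, so rank(T) = 3.
T has 5 columns; by rank–nullity, nullity = 5 − 3 = 2.

2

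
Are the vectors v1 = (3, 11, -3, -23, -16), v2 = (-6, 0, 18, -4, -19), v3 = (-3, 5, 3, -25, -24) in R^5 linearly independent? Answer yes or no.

Form the matrix with these vectors as rows and row reduce.
R2 ← R2 + (2)·R1: [0, 22, 12, -50, -51]
R3 ← R3 + R1: [0, 16, 0, -48, -40]
R3 ← R3 − (8/11)·R2: [0, 0, -96/11, -128/11, -32/11]
3 nonzero rows, so the 3 vectors span a space of dimension 3.
Since 3 = 3, the vectors are linearly independent.

yes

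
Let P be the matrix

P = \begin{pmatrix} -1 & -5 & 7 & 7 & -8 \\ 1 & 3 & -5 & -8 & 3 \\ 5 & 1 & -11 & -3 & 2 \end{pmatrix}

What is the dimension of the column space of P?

Row reduce to echelon form.
R2 ← R2 + R1: [0, -2, 2, -1, -5]
R3 ← R3 + (5)·R1: [0, -24, 24, 32, -38]
R3 ← R3 − (12)·R2: [0, 0, 0, 44, 22]
Echelon form has 3 nonzero rows, so rank(P) = 3.
The column space has dimension equal to the rank: 3.

3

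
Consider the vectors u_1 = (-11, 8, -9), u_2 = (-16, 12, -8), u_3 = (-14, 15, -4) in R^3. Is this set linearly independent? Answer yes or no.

Form the matrix with these vectors as rows and row reduce.
R2 ← R2 − (16/11)·R1: [0, 4/11, 56/11]
R3 ← R3 − (14/11)·R1: [0, 53/11, 82/11]
R3 ← R3 − (53/4)·R2: [0, 0, -60]
3 nonzero rows, so the 3 vectors span a space of dimension 3.
Since 3 = 3, the vectors are linearly independent.

yes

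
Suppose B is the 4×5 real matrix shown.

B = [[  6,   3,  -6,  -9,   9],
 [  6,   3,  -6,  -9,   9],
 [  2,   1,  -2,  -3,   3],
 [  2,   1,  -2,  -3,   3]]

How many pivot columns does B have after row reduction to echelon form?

Row reduce to echelon form.
R2 ← R2 − R1: [0, 0, 0, 0, 0]
R3 ← R3 − (1/3)·R1: [0, 0, 0, 0, 0]
R4 ← R4 − (1/3)·R1: [0, 0, 0, 0, 0]
Echelon form has 1 nonzero row, so rank(B) = 1.
Each nonzero row contributes one pivot column: 1 pivot columns.

1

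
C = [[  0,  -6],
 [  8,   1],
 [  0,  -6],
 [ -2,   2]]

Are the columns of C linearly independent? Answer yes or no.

yes

Row reduce C to echelon form.
Swap R1 ↔ R2
R4 ← R4 + (1/4)·R1: [0, 9/4]
R3 ← R3 − R2: [0, 0]
R4 ← R4 + (3/8)·R2: [0, 0]
2 pivots among 2 columns.
Every column is a pivot column, so the columns are linearly independent.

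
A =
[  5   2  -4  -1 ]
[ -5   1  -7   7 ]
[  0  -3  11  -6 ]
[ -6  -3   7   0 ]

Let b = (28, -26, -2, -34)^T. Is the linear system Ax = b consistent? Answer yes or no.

Row reduce the augmented matrix [A | b].
R2 ← R2 + R1: [0, 3, -11, 6, 2]
R4 ← R4 + (6/5)·R1: [0, -3/5, 11/5, -6/5, -2/5]
R3 ← R3 + R2: [0, 0, 0, 0, 0]
R4 ← R4 + (1/5)·R2: [0, 0, 0, 0, 0]
The echelon form has 2 nonzero rows, and every pivot lies in the first 4 columns, so rank(A) = rank([A|b]) = 2.
The system is consistent.

yes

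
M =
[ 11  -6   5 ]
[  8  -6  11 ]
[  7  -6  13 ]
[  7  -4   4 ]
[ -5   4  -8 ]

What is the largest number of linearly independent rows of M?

2

Row reduce to echelon form.
R2 ← R2 − (8/11)·R1: [0, -18/11, 81/11]
R3 ← R3 − (7/11)·R1: [0, -24/11, 108/11]
R4 ← R4 − (7/11)·R1: [0, -2/11, 9/11]
R5 ← R5 + (5/11)·R1: [0, 14/11, -63/11]
R3 ← R3 − (4/3)·R2: [0, 0, 0]
R4 ← R4 − (1/9)·R2: [0, 0, 0]
R5 ← R5 + (7/9)·R2: [0, 0, 0]
Echelon form has 2 nonzero rows, so rank(M) = 2.
The rank gives the maximum number of linearly independent rows: 2.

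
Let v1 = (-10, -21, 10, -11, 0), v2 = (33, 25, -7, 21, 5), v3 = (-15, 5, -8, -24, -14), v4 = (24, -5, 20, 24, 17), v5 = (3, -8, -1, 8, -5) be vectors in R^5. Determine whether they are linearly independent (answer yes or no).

Form the matrix with these vectors as rows and row reduce.
R2 ← R2 + (33/10)·R1: [0, -443/10, 26, -153/10, 5]
R3 ← R3 − (3/2)·R1: [0, 73/2, -23, -15/2, -14]
R4 ← R4 + (12/5)·R1: [0, -277/5, 44, -12/5, 17]
R5 ← R5 + (3/10)·R1: [0, -143/10, 2, 47/10, -5]
R3 ← R3 + (365/443)·R2: [0, 0, -699/443, -8907/443, -4377/443]
R4 ← R4 − (554/443)·R2: [0, 0, 5088/443, 7413/443, 4761/443]
R5 ← R5 − (143/443)·R2: [0, 0, -2832/443, 4270/443, -2930/443]
R4 ← R4 + (1696/233)·R3: [0, 0, 0, -30201/233, -14253/233]
R5 ← R5 − (944/233)·R3: [0, 0, 0, 21226/233, 7786/233]
R5 ← R5 + (21226/30201)·R4: [0, 0, 0, 0, -96408/10067]
5 nonzero rows, so the 5 vectors span a space of dimension 5.
Since 5 = 5, the vectors are linearly independent.

yes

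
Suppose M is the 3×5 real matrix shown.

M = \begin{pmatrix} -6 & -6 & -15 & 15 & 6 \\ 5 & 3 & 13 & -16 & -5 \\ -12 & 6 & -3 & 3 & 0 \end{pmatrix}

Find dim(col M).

3

Row reduce to echelon form.
R2 ← R2 + (5/6)·R1: [0, -2, 1/2, -7/2, 0]
R3 ← R3 − (2)·R1: [0, 18, 27, -27, -12]
R3 ← R3 + (9)·R2: [0, 0, 63/2, -117/2, -12]
Echelon form has 3 nonzero rows, so rank(M) = 3.
The column space has dimension equal to the rank: 3.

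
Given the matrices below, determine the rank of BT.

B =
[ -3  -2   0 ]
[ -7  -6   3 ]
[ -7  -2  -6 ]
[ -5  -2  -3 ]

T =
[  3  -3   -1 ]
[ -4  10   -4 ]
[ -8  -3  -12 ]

2

First compute BT:
[[ -1, -11,  11],
 [-21, -48,  -5],
 [ 35,  19,  87],
 [ 17,   4,  49]]
Now row reduce the product.
R2 ← R2 − (21)·R1: [0, 183, -236]
R3 ← R3 + (35)·R1: [0, -366, 472]
R4 ← R4 + (17)·R1: [0, -183, 236]
R3 ← R3 + (2)·R2: [0, 0, 0]
R4 ← R4 + R2: [0, 0, 0]
2 nonzero rows, so rank(BT) = 2.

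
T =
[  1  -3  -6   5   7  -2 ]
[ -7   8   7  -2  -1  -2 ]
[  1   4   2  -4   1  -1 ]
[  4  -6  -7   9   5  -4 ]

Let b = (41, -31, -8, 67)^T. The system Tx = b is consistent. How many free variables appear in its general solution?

Row reduce the augmented matrix [T | b].
R2 ← R2 + (7)·R1: [0, -13, -35, 33, 48, -16, 256]
R3 ← R3 − R1: [0, 7, 8, -9, -6, 1, -49]
R4 ← R4 − (4)·R1: [0, 6, 17, -11, -23, 4, -97]
R3 ← R3 + (7/13)·R2: [0, 0, -141/13, 114/13, 258/13, -99/13, 1155/13]
R4 ← R4 + (6/13)·R2: [0, 0, 11/13, 55/13, -11/13, -44/13, 275/13]
R4 ← R4 + (11/141)·R3: [0, 0, 0, 231/47, 33/47, -187/47, 1320/47]
The echelon form has 4 nonzero rows, and every pivot lies in the first 6 columns, so rank(T) = rank([T|b]) = 4.
The system is consistent.
Free variables = (unknowns) − (rank) = 6 − 4 = 2.

2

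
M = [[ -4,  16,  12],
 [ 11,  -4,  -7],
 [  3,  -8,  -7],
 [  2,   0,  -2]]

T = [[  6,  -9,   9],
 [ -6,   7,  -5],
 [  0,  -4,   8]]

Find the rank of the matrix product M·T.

2

First compute MT:
[[-120, 100, -20],
 [ 90, -99,  63],
 [ 66, -55,  11],
 [ 12, -10,   2]]
Now row reduce the product.
R2 ← R2 + (3/4)·R1: [0, -24, 48]
R3 ← R3 + (11/20)·R1: [0, 0, 0]
R4 ← R4 + (1/10)·R1: [0, 0, 0]
2 nonzero rows, so rank(MT) = 2.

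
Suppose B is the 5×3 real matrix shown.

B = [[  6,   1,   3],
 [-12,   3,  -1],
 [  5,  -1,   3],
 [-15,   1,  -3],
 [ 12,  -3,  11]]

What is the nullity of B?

0

Row reduce to echelon form.
R2 ← R2 + (2)·R1: [0, 5, 5]
R3 ← R3 − (5/6)·R1: [0, -11/6, 1/2]
R4 ← R4 + (5/2)·R1: [0, 7/2, 9/2]
R5 ← R5 − (2)·R1: [0, -5, 5]
R3 ← R3 + (11/30)·R2: [0, 0, 7/3]
R4 ← R4 − (7/10)·R2: [0, 0, 1]
R5 ← R5 + R2: [0, 0, 10]
R4 ← R4 − (3/7)·R3: [0, 0, 0]
R5 ← R5 − (30/7)·R3: [0, 0, 0]
3 nonzero rows, so rank(B) = 3.
B has 3 columns; by rank–nullity, nullity = 3 − 3 = 0.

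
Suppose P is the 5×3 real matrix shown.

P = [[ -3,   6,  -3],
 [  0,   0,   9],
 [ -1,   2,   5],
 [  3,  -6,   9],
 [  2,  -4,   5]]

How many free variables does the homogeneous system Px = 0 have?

1

Row reduce to echelon form.
R3 ← R3 − (1/3)·R1: [0, 0, 6]
R4 ← R4 + R1: [0, 0, 6]
R5 ← R5 + (2/3)·R1: [0, 0, 3]
R3 ← R3 − (2/3)·R2: [0, 0, 0]
R4 ← R4 − (2/3)·R2: [0, 0, 0]
R5 ← R5 − (1/3)·R2: [0, 0, 0]
2 nonzero rows, so rank(P) = 2.
P has 3 columns; by rank–nullity, nullity = 3 − 2 = 1.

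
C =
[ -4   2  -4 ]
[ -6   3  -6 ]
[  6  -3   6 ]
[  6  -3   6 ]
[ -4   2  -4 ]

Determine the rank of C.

Row reduce to echelon form.
R2 ← R2 − (3/2)·R1: [0, 0, 0]
R3 ← R3 + (3/2)·R1: [0, 0, 0]
R4 ← R4 + (3/2)·R1: [0, 0, 0]
R5 ← R5 − R1: [0, 0, 0]
Echelon form has 1 nonzero row, so rank(C) = 1.

1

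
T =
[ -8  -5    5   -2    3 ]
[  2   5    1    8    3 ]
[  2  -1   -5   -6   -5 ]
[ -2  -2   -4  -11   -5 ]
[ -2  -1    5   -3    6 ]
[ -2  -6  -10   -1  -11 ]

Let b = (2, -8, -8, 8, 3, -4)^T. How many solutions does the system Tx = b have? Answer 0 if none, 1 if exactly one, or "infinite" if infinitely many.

0

Row reduce the augmented matrix [T | b].
R2 ← R2 + (1/4)·R1: [0, 15/4, 9/4, 15/2, 15/4, -15/2]
R3 ← R3 + (1/4)·R1: [0, -9/4, -15/4, -13/2, -17/4, -15/2]
R4 ← R4 − (1/4)·R1: [0, -3/4, -21/4, -21/2, -23/4, 15/2]
R5 ← R5 − (1/4)·R1: [0, 1/4, 15/4, -5/2, 21/4, 5/2]
R6 ← R6 − (1/4)·R1: [0, -19/4, -45/4, -1/2, -47/4, -9/2]
R3 ← R3 + (3/5)·R2: [0, 0, -12/5, -2, -2, -12]
R4 ← R4 + (1/5)·R2: [0, 0, -24/5, -9, -5, 6]
R5 ← R5 − (1/15)·R2: [0, 0, 18/5, -3, 5, 3]
R6 ← R6 + (19/15)·R2: [0, 0, -42/5, 9, -7, -14]
R4 ← R4 − (2)·R3: [0, 0, 0, -5, -1, 30]
R5 ← R5 + (3/2)·R3: [0, 0, 0, -6, 2, -15]
R6 ← R6 − (7/2)·R3: [0, 0, 0, 16, 0, 28]
R5 ← R5 − (6/5)·R4: [0, 0, 0, 0, 16/5, -51]
R6 ← R6 + (16/5)·R4: [0, 0, 0, 0, -16/5, 124]
R6 ← R6 + R5: [0, 0, 0, 0, 0, 73]
The echelon form has 6 nonzero rows; the last pivot sits in the augmented column, so rank(T) = 5 but rank([T|b]) = 6.
Since the ranks differ, the system is inconsistent.
It has no solutions.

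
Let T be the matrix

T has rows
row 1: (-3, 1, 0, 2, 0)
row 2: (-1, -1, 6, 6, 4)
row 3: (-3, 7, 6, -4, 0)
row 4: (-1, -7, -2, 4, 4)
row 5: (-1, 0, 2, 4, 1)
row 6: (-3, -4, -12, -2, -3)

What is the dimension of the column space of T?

4

Row reduce to echelon form.
R2 ← R2 − (1/3)·R1: [0, -4/3, 6, 16/3, 4]
R3 ← R3 − R1: [0, 6, 6, -6, 0]
R4 ← R4 − (1/3)·R1: [0, -22/3, -2, 10/3, 4]
R5 ← R5 − (1/3)·R1: [0, -1/3, 2, 10/3, 1]
R6 ← R6 − R1: [0, -5, -12, -4, -3]
R3 ← R3 + (9/2)·R2: [0, 0, 33, 18, 18]
R4 ← R4 − (11/2)·R2: [0, 0, -35, -26, -18]
R5 ← R5 − (1/4)·R2: [0, 0, 1/2, 2, 0]
R6 ← R6 − (15/4)·R2: [0, 0, -69/2, -24, -18]
R4 ← R4 + (35/33)·R3: [0, 0, 0, -76/11, 12/11]
R5 ← R5 − (1/66)·R3: [0, 0, 0, 19/11, -3/11]
R6 ← R6 + (23/22)·R3: [0, 0, 0, -57/11, 9/11]
R5 ← R5 + (1/4)·R4: [0, 0, 0, 0, 0]
R6 ← R6 − (3/4)·R4: [0, 0, 0, 0, 0]
Echelon form has 4 nonzero rows, so rank(T) = 4.
The column space has dimension equal to the rank: 4.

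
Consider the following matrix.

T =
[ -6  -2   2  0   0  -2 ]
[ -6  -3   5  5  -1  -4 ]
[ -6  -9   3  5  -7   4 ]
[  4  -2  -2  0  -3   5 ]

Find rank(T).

Row reduce to echelon form.
R2 ← R2 − R1: [0, -1, 3, 5, -1, -2]
R3 ← R3 − R1: [0, -7, 1, 5, -7, 6]
R4 ← R4 + (2/3)·R1: [0, -10/3, -2/3, 0, -3, 11/3]
R3 ← R3 − (7)·R2: [0, 0, -20, -30, 0, 20]
R4 ← R4 − (10/3)·R2: [0, 0, -32/3, -50/3, 1/3, 31/3]
R4 ← R4 − (8/15)·R3: [0, 0, 0, -2/3, 1/3, -1/3]
Echelon form has 4 nonzero rows, so rank(T) = 4.

4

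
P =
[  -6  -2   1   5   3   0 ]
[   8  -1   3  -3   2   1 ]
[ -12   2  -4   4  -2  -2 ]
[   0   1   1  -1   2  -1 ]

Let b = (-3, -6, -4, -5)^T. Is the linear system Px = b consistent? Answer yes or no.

no

Row reduce the augmented matrix [P | b].
R2 ← R2 + (4/3)·R1: [0, -11/3, 13/3, 11/3, 6, 1, -10]
R3 ← R3 − (2)·R1: [0, 6, -6, -6, -8, -2, 2]
R3 ← R3 + (18/11)·R2: [0, 0, 12/11, 0, 20/11, -4/11, -158/11]
R4 ← R4 + (3/11)·R2: [0, 0, 24/11, 0, 40/11, -8/11, -85/11]
R4 ← R4 − (2)·R3: [0, 0, 0, 0, 0, 0, 21]
The echelon form has 4 nonzero rows; the last pivot sits in the augmented column, so rank(P) = 3 but rank([P|b]) = 4.
Since the ranks differ, the system is inconsistent.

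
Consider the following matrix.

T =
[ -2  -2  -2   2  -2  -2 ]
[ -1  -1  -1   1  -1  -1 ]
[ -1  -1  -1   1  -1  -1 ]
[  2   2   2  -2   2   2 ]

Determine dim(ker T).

5

Row reduce to echelon form.
R2 ← R2 − (1/2)·R1: [0, 0, 0, 0, 0, 0]
R3 ← R3 − (1/2)·R1: [0, 0, 0, 0, 0, 0]
R4 ← R4 + R1: [0, 0, 0, 0, 0, 0]
1 nonzero row, so rank(T) = 1.
T has 6 columns; by rank–nullity, nullity = 6 − 1 = 5.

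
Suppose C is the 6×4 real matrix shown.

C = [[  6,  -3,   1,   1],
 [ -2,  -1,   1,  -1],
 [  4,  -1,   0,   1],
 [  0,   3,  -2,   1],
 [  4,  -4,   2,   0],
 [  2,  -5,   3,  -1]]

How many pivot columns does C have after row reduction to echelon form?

Row reduce to echelon form.
R2 ← R2 + (1/3)·R1: [0, -2, 4/3, -2/3]
R3 ← R3 − (2/3)·R1: [0, 1, -2/3, 1/3]
R5 ← R5 − (2/3)·R1: [0, -2, 4/3, -2/3]
R6 ← R6 − (1/3)·R1: [0, -4, 8/3, -4/3]
R3 ← R3 + (1/2)·R2: [0, 0, 0, 0]
R4 ← R4 + (3/2)·R2: [0, 0, 0, 0]
R5 ← R5 − R2: [0, 0, 0, 0]
R6 ← R6 − (2)·R2: [0, 0, 0, 0]
Echelon form has 2 nonzero rows, so rank(C) = 2.
Each nonzero row contributes one pivot column: 2 pivot columns.

2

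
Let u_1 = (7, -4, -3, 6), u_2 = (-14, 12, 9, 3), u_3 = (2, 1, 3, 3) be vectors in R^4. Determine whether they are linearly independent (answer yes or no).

Form the matrix with these vectors as rows and row reduce.
R2 ← R2 + (2)·R1: [0, 4, 3, 15]
R3 ← R3 − (2/7)·R1: [0, 15/7, 27/7, 9/7]
R3 ← R3 − (15/28)·R2: [0, 0, 9/4, -27/4]
3 nonzero rows, so the 3 vectors span a space of dimension 3.
Since 3 = 3, the vectors are linearly independent.

yes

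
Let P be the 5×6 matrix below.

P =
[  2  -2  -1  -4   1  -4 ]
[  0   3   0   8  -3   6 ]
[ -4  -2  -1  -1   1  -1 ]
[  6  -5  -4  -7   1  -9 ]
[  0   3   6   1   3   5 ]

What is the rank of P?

4

Row reduce to echelon form.
R3 ← R3 + (2)·R1: [0, -6, -3, -9, 3, -9]
R4 ← R4 − (3)·R1: [0, 1, -1, 5, -2, 3]
R3 ← R3 + (2)·R2: [0, 0, -3, 7, -3, 3]
R4 ← R4 − (1/3)·R2: [0, 0, -1, 7/3, -1, 1]
R5 ← R5 − R2: [0, 0, 6, -7, 6, -1]
R4 ← R4 − (1/3)·R3: [0, 0, 0, 0, 0, 0]
R5 ← R5 + (2)·R3: [0, 0, 0, 7, 0, 5]
Swap R4 ↔ R5
Echelon form has 4 nonzero rows, so rank(P) = 4.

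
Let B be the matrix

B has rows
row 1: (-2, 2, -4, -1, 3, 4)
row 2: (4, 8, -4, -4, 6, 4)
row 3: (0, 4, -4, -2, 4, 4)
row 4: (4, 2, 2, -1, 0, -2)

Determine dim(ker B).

Row reduce to echelon form.
R2 ← R2 + (2)·R1: [0, 12, -12, -6, 12, 12]
R4 ← R4 + (2)·R1: [0, 6, -6, -3, 6, 6]
R3 ← R3 − (1/3)·R2: [0, 0, 0, 0, 0, 0]
R4 ← R4 − (1/2)·R2: [0, 0, 0, 0, 0, 0]
2 nonzero rows, so rank(B) = 2.
B has 6 columns; by rank–nullity, nullity = 6 − 2 = 4.

4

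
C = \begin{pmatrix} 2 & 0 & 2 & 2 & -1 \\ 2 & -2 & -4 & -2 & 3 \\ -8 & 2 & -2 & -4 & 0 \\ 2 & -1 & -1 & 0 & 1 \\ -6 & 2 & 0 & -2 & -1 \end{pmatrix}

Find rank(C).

2

Row reduce to echelon form.
R2 ← R2 − R1: [0, -2, -6, -4, 4]
R3 ← R3 + (4)·R1: [0, 2, 6, 4, -4]
R4 ← R4 − R1: [0, -1, -3, -2, 2]
R5 ← R5 + (3)·R1: [0, 2, 6, 4, -4]
R3 ← R3 + R2: [0, 0, 0, 0, 0]
R4 ← R4 − (1/2)·R2: [0, 0, 0, 0, 0]
R5 ← R5 + R2: [0, 0, 0, 0, 0]
Echelon form has 2 nonzero rows, so rank(C) = 2.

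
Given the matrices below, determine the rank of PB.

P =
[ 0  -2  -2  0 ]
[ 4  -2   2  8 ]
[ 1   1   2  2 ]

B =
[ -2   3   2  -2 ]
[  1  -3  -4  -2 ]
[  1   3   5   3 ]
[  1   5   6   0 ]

2

First compute PB:
[[ -4,   0,  -2,  -2],
 [  0,  64,  74,   2],
 [  3,  16,  20,   2]]
Now row reduce the product.
R3 ← R3 + (3/4)·R1: [0, 16, 37/2, 1/2]
R3 ← R3 − (1/4)·R2: [0, 0, 0, 0]
2 nonzero rows, so rank(PB) = 2.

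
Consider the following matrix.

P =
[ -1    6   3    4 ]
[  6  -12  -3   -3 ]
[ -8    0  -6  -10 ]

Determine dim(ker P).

Row reduce to echelon form.
R2 ← R2 + (6)·R1: [0, 24, 15, 21]
R3 ← R3 − (8)·R1: [0, -48, -30, -42]
R3 ← R3 + (2)·R2: [0, 0, 0, 0]
2 nonzero rows, so rank(P) = 2.
P has 4 columns; by rank–nullity, nullity = 4 − 2 = 2.

2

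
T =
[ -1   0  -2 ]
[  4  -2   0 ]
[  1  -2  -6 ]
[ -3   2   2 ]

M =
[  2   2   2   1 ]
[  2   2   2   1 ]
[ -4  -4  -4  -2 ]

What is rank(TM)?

1

First compute TM:
[[  6,   6,   6,   3],
 [  4,   4,   4,   2],
 [ 22,  22,  22,  11],
 [-10, -10, -10,  -5]]
Now row reduce the product.
R2 ← R2 − (2/3)·R1: [0, 0, 0, 0]
R3 ← R3 − (11/3)·R1: [0, 0, 0, 0]
R4 ← R4 + (5/3)·R1: [0, 0, 0, 0]
1 nonzero row, so rank(TM) = 1.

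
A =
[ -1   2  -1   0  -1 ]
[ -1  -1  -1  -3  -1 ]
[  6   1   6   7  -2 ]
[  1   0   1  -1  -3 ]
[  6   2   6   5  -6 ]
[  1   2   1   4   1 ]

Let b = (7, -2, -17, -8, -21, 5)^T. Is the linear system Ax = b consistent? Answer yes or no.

yes

Row reduce the augmented matrix [A | b].
R2 ← R2 − R1: [0, -3, 0, -3, 0, -9]
R3 ← R3 + (6)·R1: [0, 13, 0, 7, -8, 25]
R4 ← R4 + R1: [0, 2, 0, -1, -4, -1]
R5 ← R5 + (6)·R1: [0, 14, 0, 5, -12, 21]
R6 ← R6 + R1: [0, 4, 0, 4, 0, 12]
R3 ← R3 + (13/3)·R2: [0, 0, 0, -6, -8, -14]
R4 ← R4 + (2/3)·R2: [0, 0, 0, -3, -4, -7]
R5 ← R5 + (14/3)·R2: [0, 0, 0, -9, -12, -21]
R6 ← R6 + (4/3)·R2: [0, 0, 0, 0, 0, 0]
R4 ← R4 − (1/2)·R3: [0, 0, 0, 0, 0, 0]
R5 ← R5 − (3/2)·R3: [0, 0, 0, 0, 0, 0]
The echelon form has 3 nonzero rows, and every pivot lies in the first 5 columns, so rank(A) = rank([A|b]) = 3.
The system is consistent.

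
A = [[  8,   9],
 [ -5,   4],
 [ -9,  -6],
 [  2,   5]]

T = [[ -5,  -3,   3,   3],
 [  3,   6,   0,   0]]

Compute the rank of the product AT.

2

First compute AT:
[[-13,  30,  24,  24],
 [ 37,  39, -15, -15],
 [ 27,  -9, -27, -27],
 [  5,  24,   6,   6]]
Now row reduce the product.
R2 ← R2 + (37/13)·R1: [0, 1617/13, 693/13, 693/13]
R3 ← R3 + (27/13)·R1: [0, 693/13, 297/13, 297/13]
R4 ← R4 + (5/13)·R1: [0, 462/13, 198/13, 198/13]
R3 ← R3 − (3/7)·R2: [0, 0, 0, 0]
R4 ← R4 − (2/7)·R2: [0, 0, 0, 0]
2 nonzero rows, so rank(AT) = 2.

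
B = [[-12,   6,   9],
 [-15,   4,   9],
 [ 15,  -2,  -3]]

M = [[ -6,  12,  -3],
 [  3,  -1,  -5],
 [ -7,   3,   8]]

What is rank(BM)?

3

First compute BM:
[[ 27, -123,  78],
 [ 39, -157,  97],
 [-75, 173, -59]]
Now row reduce the product.
R2 ← R2 − (13/9)·R1: [0, 62/3, -47/3]
R3 ← R3 + (25/9)·R1: [0, -506/3, 473/3]
R3 ← R3 + (253/31)·R2: [0, 0, 924/31]
3 nonzero rows, so rank(BM) = 3.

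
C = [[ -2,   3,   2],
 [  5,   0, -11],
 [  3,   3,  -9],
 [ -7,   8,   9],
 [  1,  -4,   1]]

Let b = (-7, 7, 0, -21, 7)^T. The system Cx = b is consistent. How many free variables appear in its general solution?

1

Row reduce the augmented matrix [C | b].
R2 ← R2 + (5/2)·R1: [0, 15/2, -6, -21/2]
R3 ← R3 + (3/2)·R1: [0, 15/2, -6, -21/2]
R4 ← R4 − (7/2)·R1: [0, -5/2, 2, 7/2]
R5 ← R5 + (1/2)·R1: [0, -5/2, 2, 7/2]
R3 ← R3 − R2: [0, 0, 0, 0]
R4 ← R4 + (1/3)·R2: [0, 0, 0, 0]
R5 ← R5 + (1/3)·R2: [0, 0, 0, 0]
The echelon form has 2 nonzero rows, and every pivot lies in the first 3 columns, so rank(C) = rank([C|b]) = 2.
The system is consistent.
Free variables = (unknowns) − (rank) = 3 − 2 = 1.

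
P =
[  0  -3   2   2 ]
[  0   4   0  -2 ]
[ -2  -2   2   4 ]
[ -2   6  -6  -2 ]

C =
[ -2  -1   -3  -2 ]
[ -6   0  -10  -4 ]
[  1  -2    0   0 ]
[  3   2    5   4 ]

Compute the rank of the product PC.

3

First compute PC:
[[ 26,   0,  40,  20],
 [-30,  -4, -50, -24],
 [ 30,   6,  46,  28],
 [-44,  10, -64, -28]]
Now row reduce the product.
R2 ← R2 + (15/13)·R1: [0, -4, -50/13, -12/13]
R3 ← R3 − (15/13)·R1: [0, 6, -2/13, 64/13]
R4 ← R4 + (22/13)·R1: [0, 10, 48/13, 76/13]
R3 ← R3 + (3/2)·R2: [0, 0, -77/13, 46/13]
R4 ← R4 + (5/2)·R2: [0, 0, -77/13, 46/13]
R4 ← R4 − R3: [0, 0, 0, 0]
3 nonzero rows, so rank(PC) = 3.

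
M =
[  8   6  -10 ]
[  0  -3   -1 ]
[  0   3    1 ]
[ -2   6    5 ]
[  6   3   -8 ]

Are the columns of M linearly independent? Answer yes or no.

no

Row reduce M to echelon form.
R4 ← R4 + (1/4)·R1: [0, 15/2, 5/2]
R5 ← R5 − (3/4)·R1: [0, -3/2, -1/2]
R3 ← R3 + R2: [0, 0, 0]
R4 ← R4 + (5/2)·R2: [0, 0, 0]
R5 ← R5 − (1/2)·R2: [0, 0, 0]
2 pivots among 3 columns.
Only 2 < 3 pivot columns, so the columns are linearly dependent.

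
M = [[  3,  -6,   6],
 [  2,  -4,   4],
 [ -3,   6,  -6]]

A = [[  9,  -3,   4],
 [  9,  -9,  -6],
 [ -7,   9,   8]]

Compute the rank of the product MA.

First compute MA:
[[-69,  99,  96],
 [-46,  66,  64],
 [ 69, -99, -96]]
Now row reduce the product.
R2 ← R2 − (2/3)·R1: [0, 0, 0]
R3 ← R3 + R1: [0, 0, 0]
1 nonzero row, so rank(MA) = 1.

1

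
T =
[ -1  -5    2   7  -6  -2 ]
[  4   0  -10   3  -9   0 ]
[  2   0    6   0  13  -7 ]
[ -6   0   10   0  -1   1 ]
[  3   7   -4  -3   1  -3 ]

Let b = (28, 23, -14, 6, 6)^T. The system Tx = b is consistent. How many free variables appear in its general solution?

1

Row reduce the augmented matrix [T | b].
R2 ← R2 + (4)·R1: [0, -20, -2, 31, -33, -8, 135]
R3 ← R3 + (2)·R1: [0, -10, 10, 14, 1, -11, 42]
R4 ← R4 − (6)·R1: [0, 30, -2, -42, 35, 13, -162]
R5 ← R5 + (3)·R1: [0, -8, 2, 18, -17, -9, 90]
R3 ← R3 − (1/2)·R2: [0, 0, 11, -3/2, 35/2, -7, -51/2]
R4 ← R4 + (3/2)·R2: [0, 0, -5, 9/2, -29/2, 1, 81/2]
R5 ← R5 − (2/5)·R2: [0, 0, 14/5, 28/5, -19/5, -29/5, 36]
R4 ← R4 + (5/11)·R3: [0, 0, 0, 42/11, -72/11, -24/11, 318/11]
R5 ← R5 − (14/55)·R3: [0, 0, 0, 329/55, -454/55, -221/55, 2337/55]
R5 ← R5 − (47/30)·R4: [0, 0, 0, 0, 2, -3/5, -14/5]
The echelon form has 5 nonzero rows, and every pivot lies in the first 6 columns, so rank(T) = rank([T|b]) = 5.
The system is consistent.
Free variables = (unknowns) − (rank) = 6 − 5 = 1.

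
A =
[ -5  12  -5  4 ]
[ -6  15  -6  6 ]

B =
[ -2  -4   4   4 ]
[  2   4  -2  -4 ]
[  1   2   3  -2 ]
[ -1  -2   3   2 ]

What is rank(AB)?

2

First compute AB:
[[ 25,  50, -47, -50],
 [ 30,  60, -54, -60]]
Now row reduce the product.
R2 ← R2 − (6/5)·R1: [0, 0, 12/5, 0]
2 nonzero rows, so rank(AB) = 2.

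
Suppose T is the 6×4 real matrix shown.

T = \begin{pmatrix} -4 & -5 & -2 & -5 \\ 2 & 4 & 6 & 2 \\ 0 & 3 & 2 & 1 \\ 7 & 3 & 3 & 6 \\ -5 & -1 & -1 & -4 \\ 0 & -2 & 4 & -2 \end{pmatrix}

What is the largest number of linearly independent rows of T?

3

Row reduce to echelon form.
R2 ← R2 + (1/2)·R1: [0, 3/2, 5, -1/2]
R4 ← R4 + (7/4)·R1: [0, -23/4, -1/2, -11/4]
R5 ← R5 − (5/4)·R1: [0, 21/4, 3/2, 9/4]
R3 ← R3 − (2)·R2: [0, 0, -8, 2]
R4 ← R4 + (23/6)·R2: [0, 0, 56/3, -14/3]
R5 ← R5 − (7/2)·R2: [0, 0, -16, 4]
R6 ← R6 + (4/3)·R2: [0, 0, 32/3, -8/3]
R4 ← R4 + (7/3)·R3: [0, 0, 0, 0]
R5 ← R5 − (2)·R3: [0, 0, 0, 0]
R6 ← R6 + (4/3)·R3: [0, 0, 0, 0]
Echelon form has 3 nonzero rows, so rank(T) = 3.
The rank gives the maximum number of linearly independent rows: 3.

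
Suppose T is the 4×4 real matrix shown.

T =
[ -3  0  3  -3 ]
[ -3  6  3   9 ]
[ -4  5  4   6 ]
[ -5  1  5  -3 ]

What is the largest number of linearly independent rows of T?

2

Row reduce to echelon form.
R2 ← R2 − R1: [0, 6, 0, 12]
R3 ← R3 − (4/3)·R1: [0, 5, 0, 10]
R4 ← R4 − (5/3)·R1: [0, 1, 0, 2]
R3 ← R3 − (5/6)·R2: [0, 0, 0, 0]
R4 ← R4 − (1/6)·R2: [0, 0, 0, 0]
Echelon form has 2 nonzero rows, so rank(T) = 2.
The rank gives the maximum number of linearly independent rows: 2.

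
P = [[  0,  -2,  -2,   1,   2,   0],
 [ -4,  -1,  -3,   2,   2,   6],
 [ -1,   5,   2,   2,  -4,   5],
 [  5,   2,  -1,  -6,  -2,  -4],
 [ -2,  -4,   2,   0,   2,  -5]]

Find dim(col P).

Row reduce to echelon form.
Swap R1 ↔ R2
R3 ← R3 − (1/4)·R1: [0, 21/4, 11/4, 3/2, -9/2, 7/2]
R4 ← R4 + (5/4)·R1: [0, 3/4, -19/4, -7/2, 1/2, 7/2]
R5 ← R5 − (1/2)·R1: [0, -7/2, 7/2, -1, 1, -8]
R3 ← R3 + (21/8)·R2: [0, 0, -5/2, 33/8, 3/4, 7/2]
R4 ← R4 + (3/8)·R2: [0, 0, -11/2, -25/8, 5/4, 7/2]
R5 ← R5 − (7/4)·R2: [0, 0, 7, -11/4, -5/2, -8]
R4 ← R4 − (11/5)·R3: [0, 0, 0, -61/5, -2/5, -21/5]
R5 ← R5 + (14/5)·R3: [0, 0, 0, 44/5, -2/5, 9/5]
R5 ← R5 + (44/61)·R4: [0, 0, 0, 0, -42/61, -75/61]
Echelon form has 5 nonzero rows, so rank(P) = 5.
The column space has dimension equal to the rank: 5.

5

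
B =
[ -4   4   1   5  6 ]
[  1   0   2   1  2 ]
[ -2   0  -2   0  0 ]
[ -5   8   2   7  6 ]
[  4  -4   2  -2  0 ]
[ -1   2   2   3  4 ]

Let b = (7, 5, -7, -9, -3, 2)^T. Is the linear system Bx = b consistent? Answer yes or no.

Row reduce the augmented matrix [B | b].
R2 ← R2 + (1/4)·R1: [0, 1, 9/4, 9/4, 7/2, 27/4]
R3 ← R3 − (1/2)·R1: [0, -2, -5/2, -5/2, -3, -21/2]
R4 ← R4 − (5/4)·R1: [0, 3, 3/4, 3/4, -3/2, -71/4]
R5 ← R5 + R1: [0, 0, 3, 3, 6, 4]
R6 ← R6 − (1/4)·R1: [0, 1, 7/4, 7/4, 5/2, 1/4]
R3 ← R3 + (2)·R2: [0, 0, 2, 2, 4, 3]
R4 ← R4 − (3)·R2: [0, 0, -6, -6, -12, -38]
R6 ← R6 − R2: [0, 0, -1/2, -1/2, -1, -13/2]
R4 ← R4 + (3)·R3: [0, 0, 0, 0, 0, -29]
R5 ← R5 − (3/2)·R3: [0, 0, 0, 0, 0, -1/2]
R6 ← R6 + (1/4)·R3: [0, 0, 0, 0, 0, -23/4]
R5 ← R5 − (1/58)·R4: [0, 0, 0, 0, 0, 0]
R6 ← R6 − (23/116)·R4: [0, 0, 0, 0, 0, 0]
The echelon form has 4 nonzero rows; the last pivot sits in the augmented column, so rank(B) = 3 but rank([B|b]) = 4.
Since the ranks differ, the system is inconsistent.

no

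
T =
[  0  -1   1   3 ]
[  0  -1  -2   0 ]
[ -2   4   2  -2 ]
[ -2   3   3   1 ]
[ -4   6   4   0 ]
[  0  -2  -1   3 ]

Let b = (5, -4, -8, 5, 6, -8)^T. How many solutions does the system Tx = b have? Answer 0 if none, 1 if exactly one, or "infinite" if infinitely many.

Row reduce the augmented matrix [T | b].
Swap R1 ↔ R3
R4 ← R4 − R1: [0, -1, 1, 3, 13]
R5 ← R5 − (2)·R1: [0, -2, 0, 4, 22]
R3 ← R3 − R2: [0, 0, 3, 3, 9]
R4 ← R4 − R2: [0, 0, 3, 3, 17]
R5 ← R5 − (2)·R2: [0, 0, 4, 4, 30]
R6 ← R6 − (2)·R2: [0, 0, 3, 3, 0]
R4 ← R4 − R3: [0, 0, 0, 0, 8]
R5 ← R5 − (4/3)·R3: [0, 0, 0, 0, 18]
R6 ← R6 − R3: [0, 0, 0, 0, -9]
R5 ← R5 − (9/4)·R4: [0, 0, 0, 0, 0]
R6 ← R6 + (9/8)·R4: [0, 0, 0, 0, 0]
The echelon form has 4 nonzero rows; the last pivot sits in the augmented column, so rank(T) = 3 but rank([T|b]) = 4.
Since the ranks differ, the system is inconsistent.
It has no solutions.

0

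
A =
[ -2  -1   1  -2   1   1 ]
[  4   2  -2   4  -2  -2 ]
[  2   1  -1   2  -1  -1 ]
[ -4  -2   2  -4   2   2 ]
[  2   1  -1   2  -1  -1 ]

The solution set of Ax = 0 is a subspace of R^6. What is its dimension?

Row reduce to echelon form.
R2 ← R2 + (2)·R1: [0, 0, 0, 0, 0, 0]
R3 ← R3 + R1: [0, 0, 0, 0, 0, 0]
R4 ← R4 − (2)·R1: [0, 0, 0, 0, 0, 0]
R5 ← R5 + R1: [0, 0, 0, 0, 0, 0]
1 nonzero row, so rank(A) = 1.
A has 6 columns; by rank–nullity, nullity = 6 − 1 = 5.

5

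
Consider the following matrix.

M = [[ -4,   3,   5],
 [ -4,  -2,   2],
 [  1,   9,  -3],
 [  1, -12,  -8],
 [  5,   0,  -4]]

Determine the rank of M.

3

Row reduce to echelon form.
R2 ← R2 − R1: [0, -5, -3]
R3 ← R3 + (1/4)·R1: [0, 39/4, -7/4]
R4 ← R4 + (1/4)·R1: [0, -45/4, -27/4]
R5 ← R5 + (5/4)·R1: [0, 15/4, 9/4]
R3 ← R3 + (39/20)·R2: [0, 0, -38/5]
R4 ← R4 − (9/4)·R2: [0, 0, 0]
R5 ← R5 + (3/4)·R2: [0, 0, 0]
Echelon form has 3 nonzero rows, so rank(M) = 3.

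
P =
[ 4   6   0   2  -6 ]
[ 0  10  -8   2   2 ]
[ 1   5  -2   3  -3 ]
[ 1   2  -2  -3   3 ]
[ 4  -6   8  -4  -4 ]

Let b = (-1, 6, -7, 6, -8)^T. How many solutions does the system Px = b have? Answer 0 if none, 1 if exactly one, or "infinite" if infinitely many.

0

Row reduce the augmented matrix [P | b].
R3 ← R3 − (1/4)·R1: [0, 7/2, -2, 5/2, -3/2, -27/4]
R4 ← R4 − (1/4)·R1: [0, 1/2, -2, -7/2, 9/2, 25/4]
R5 ← R5 − R1: [0, -12, 8, -6, 2, -7]
R3 ← R3 − (7/20)·R2: [0, 0, 4/5, 9/5, -11/5, -177/20]
R4 ← R4 − (1/20)·R2: [0, 0, -8/5, -18/5, 22/5, 119/20]
R5 ← R5 + (6/5)·R2: [0, 0, -8/5, -18/5, 22/5, 1/5]
R4 ← R4 + (2)·R3: [0, 0, 0, 0, 0, -47/4]
R5 ← R5 + (2)·R3: [0, 0, 0, 0, 0, -35/2]
R5 ← R5 − (70/47)·R4: [0, 0, 0, 0, 0, 0]
The echelon form has 4 nonzero rows; the last pivot sits in the augmented column, so rank(P) = 3 but rank([P|b]) = 4.
Since the ranks differ, the system is inconsistent.
It has no solutions.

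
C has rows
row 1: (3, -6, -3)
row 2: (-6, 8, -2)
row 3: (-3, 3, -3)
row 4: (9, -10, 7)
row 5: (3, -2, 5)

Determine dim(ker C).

1

Row reduce to echelon form.
R2 ← R2 + (2)·R1: [0, -4, -8]
R3 ← R3 + R1: [0, -3, -6]
R4 ← R4 − (3)·R1: [0, 8, 16]
R5 ← R5 − R1: [0, 4, 8]
R3 ← R3 − (3/4)·R2: [0, 0, 0]
R4 ← R4 + (2)·R2: [0, 0, 0]
R5 ← R5 + R2: [0, 0, 0]
2 nonzero rows, so rank(C) = 2.
C has 3 columns; by rank–nullity, nullity = 3 − 2 = 1.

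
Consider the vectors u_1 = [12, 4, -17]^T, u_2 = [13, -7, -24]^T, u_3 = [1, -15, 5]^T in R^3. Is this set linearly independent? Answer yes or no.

yes

Form the matrix with these vectors as rows and row reduce.
R2 ← R2 − (13/12)·R1: [0, -34/3, -67/12]
R3 ← R3 − (1/12)·R1: [0, -46/3, 77/12]
R3 ← R3 − (23/17)·R2: [0, 0, 475/34]
3 nonzero rows, so the 3 vectors span a space of dimension 3.
Since 3 = 3, the vectors are linearly independent.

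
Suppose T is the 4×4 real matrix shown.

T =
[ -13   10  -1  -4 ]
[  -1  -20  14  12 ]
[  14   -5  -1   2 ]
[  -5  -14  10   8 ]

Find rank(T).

3

Row reduce to echelon form.
R2 ← R2 − (1/13)·R1: [0, -270/13, 183/13, 160/13]
R3 ← R3 + (14/13)·R1: [0, 75/13, -27/13, -30/13]
R4 ← R4 − (5/13)·R1: [0, -232/13, 135/13, 124/13]
R3 ← R3 + (5/18)·R2: [0, 0, 11/6, 10/9]
R4 ← R4 − (116/135)·R2: [0, 0, -77/45, -28/27]
R4 ← R4 + (14/15)·R3: [0, 0, 0, 0]
Echelon form has 3 nonzero rows, so rank(T) = 3.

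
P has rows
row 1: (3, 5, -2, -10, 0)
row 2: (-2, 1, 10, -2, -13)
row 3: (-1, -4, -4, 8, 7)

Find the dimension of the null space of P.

3

Row reduce to echelon form.
R2 ← R2 + (2/3)·R1: [0, 13/3, 26/3, -26/3, -13]
R3 ← R3 + (1/3)·R1: [0, -7/3, -14/3, 14/3, 7]
R3 ← R3 + (7/13)·R2: [0, 0, 0, 0, 0]
2 nonzero rows, so rank(P) = 2.
P has 5 columns; by rank–nullity, nullity = 5 − 2 = 3.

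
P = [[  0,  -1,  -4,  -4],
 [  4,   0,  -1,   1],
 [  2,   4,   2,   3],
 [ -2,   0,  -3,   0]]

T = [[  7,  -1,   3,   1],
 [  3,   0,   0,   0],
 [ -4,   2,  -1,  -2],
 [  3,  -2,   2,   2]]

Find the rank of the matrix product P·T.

First compute PT:
[[  1,   0,  -4,   0],
 [ 35,  -8,  15,   8],
 [ 27,  -4,  10,   4],
 [ -2,  -4,  -3,   4]]
Now row reduce the product.
R2 ← R2 − (35)·R1: [0, -8, 155, 8]
R3 ← R3 − (27)·R1: [0, -4, 118, 4]
R4 ← R4 + (2)·R1: [0, -4, -11, 4]
R3 ← R3 − (1/2)·R2: [0, 0, 81/2, 0]
R4 ← R4 − (1/2)·R2: [0, 0, -177/2, 0]
R4 ← R4 + (59/27)·R3: [0, 0, 0, 0]
3 nonzero rows, so rank(PT) = 3.

3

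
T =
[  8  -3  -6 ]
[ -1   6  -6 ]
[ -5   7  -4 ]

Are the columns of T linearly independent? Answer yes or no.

Row reduce T to echelon form.
R2 ← R2 + (1/8)·R1: [0, 45/8, -27/4]
R3 ← R3 + (5/8)·R1: [0, 41/8, -31/4]
R3 ← R3 − (41/45)·R2: [0, 0, -8/5]
3 pivots among 3 columns.
Every column is a pivot column, so the columns are linearly independent.

yes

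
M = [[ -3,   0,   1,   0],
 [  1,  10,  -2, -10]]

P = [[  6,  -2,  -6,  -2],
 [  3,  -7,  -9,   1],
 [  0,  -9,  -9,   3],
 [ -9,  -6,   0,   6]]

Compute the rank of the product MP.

First compute MP:
[[-18,  -3,   9,   9],
 [126,   6, -78, -58]]
Now row reduce the product.
R2 ← R2 + (7)·R1: [0, -15, -15, 5]
2 nonzero rows, so rank(MP) = 2.

2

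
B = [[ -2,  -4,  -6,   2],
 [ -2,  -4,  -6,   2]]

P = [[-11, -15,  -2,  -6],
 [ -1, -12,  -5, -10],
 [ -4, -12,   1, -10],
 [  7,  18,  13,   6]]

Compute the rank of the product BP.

1

First compute BP:
[[ 64, 186,  44, 124],
 [ 64, 186,  44, 124]]
Now row reduce the product.
R2 ← R2 − R1: [0, 0, 0, 0]
1 nonzero row, so rank(BP) = 1.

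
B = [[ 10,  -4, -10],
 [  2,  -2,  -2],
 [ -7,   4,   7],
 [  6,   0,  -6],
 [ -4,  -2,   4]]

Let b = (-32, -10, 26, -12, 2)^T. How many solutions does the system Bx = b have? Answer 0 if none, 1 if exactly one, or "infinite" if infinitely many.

Row reduce the augmented matrix [B | b].
R2 ← R2 − (1/5)·R1: [0, -6/5, 0, -18/5]
R3 ← R3 + (7/10)·R1: [0, 6/5, 0, 18/5]
R4 ← R4 − (3/5)·R1: [0, 12/5, 0, 36/5]
R5 ← R5 + (2/5)·R1: [0, -18/5, 0, -54/5]
R3 ← R3 + R2: [0, 0, 0, 0]
R4 ← R4 + (2)·R2: [0, 0, 0, 0]
R5 ← R5 − (3)·R2: [0, 0, 0, 0]
The echelon form has 2 nonzero rows, and every pivot lies in the first 3 columns, so rank(B) = rank([B|b]) = 2.
The system is consistent.
rank = 2 < 3 unknowns, so there are infinitely many solutions.

infinite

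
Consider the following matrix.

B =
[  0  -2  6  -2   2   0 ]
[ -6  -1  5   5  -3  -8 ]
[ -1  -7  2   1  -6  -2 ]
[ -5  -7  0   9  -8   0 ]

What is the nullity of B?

Row reduce to echelon form.
Swap R1 ↔ R2
R3 ← R3 − (1/6)·R1: [0, -41/6, 7/6, 1/6, -11/2, -2/3]
R4 ← R4 − (5/6)·R1: [0, -37/6, -25/6, 29/6, -11/2, 20/3]
R3 ← R3 − (41/12)·R2: [0, 0, -58/3, 7, -37/3, -2/3]
R4 ← R4 − (37/12)·R2: [0, 0, -68/3, 11, -35/3, 20/3]
R4 ← R4 − (34/29)·R3: [0, 0, 0, 81/29, 81/29, 216/29]
4 nonzero rows, so rank(B) = 4.
B has 6 columns; by rank–nullity, nullity = 6 − 4 = 2.

2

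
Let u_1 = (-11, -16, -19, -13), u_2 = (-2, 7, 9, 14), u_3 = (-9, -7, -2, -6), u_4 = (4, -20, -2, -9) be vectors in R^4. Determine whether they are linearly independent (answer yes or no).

yes

Form the matrix with these vectors as rows and row reduce.
R2 ← R2 − (2/11)·R1: [0, 109/11, 137/11, 180/11]
R3 ← R3 − (9/11)·R1: [0, 67/11, 149/11, 51/11]
R4 ← R4 + (4/11)·R1: [0, -284/11, -98/11, -151/11]
R3 ← R3 − (67/109)·R2: [0, 0, 642/109, -591/109]
R4 ← R4 + (284/109)·R2: [0, 0, 2566/109, 3151/109]
R4 ← R4 − (1283/321)·R3: [0, 0, 0, 5412/107]
4 nonzero rows, so the 4 vectors span a space of dimension 4.
Since 4 = 4, the vectors are linearly independent.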